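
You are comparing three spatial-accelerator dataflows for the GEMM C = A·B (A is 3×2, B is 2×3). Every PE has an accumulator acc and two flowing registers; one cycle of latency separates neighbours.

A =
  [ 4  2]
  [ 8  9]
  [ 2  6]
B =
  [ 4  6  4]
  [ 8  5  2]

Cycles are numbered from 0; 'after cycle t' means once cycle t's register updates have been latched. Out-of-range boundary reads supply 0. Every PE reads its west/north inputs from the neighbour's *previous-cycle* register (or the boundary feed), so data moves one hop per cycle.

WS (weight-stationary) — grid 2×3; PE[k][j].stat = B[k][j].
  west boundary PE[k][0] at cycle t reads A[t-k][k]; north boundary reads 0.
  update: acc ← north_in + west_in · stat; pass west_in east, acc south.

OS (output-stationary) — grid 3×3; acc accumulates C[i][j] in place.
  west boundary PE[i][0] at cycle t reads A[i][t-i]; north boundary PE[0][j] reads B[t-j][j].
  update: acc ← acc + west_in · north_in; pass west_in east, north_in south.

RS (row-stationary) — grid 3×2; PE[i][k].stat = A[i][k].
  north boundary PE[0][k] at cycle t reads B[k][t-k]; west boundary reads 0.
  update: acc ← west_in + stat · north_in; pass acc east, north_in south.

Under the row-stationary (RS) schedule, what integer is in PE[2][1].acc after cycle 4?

PE[2][1].acc = 42

Tracing RS — 3×2 array, target PE[2][1]:
  cycle 0: PE[1][1] → acc 0, east 0, south 0
  cycle 0: PE[2][0] → acc 0, east 0, south 0
  cycle 0: PE[2][1] → acc 0, east 0, south 0
  cycle 1: PE[1][1] → acc 0, east 0, south 0
  cycle 1: PE[2][0] → acc 0, east 0, south 0
  cycle 1: PE[2][1] → acc 0, east 0, south 0
  cycle 2: PE[1][1] → acc 104, east 104, south 8
  cycle 2: PE[2][0] → acc 8, east 8, south 4
  cycle 2: PE[2][1] → acc 0, east 0, south 0
  cycle 3: PE[1][1] → acc 93, east 93, south 5
  cycle 3: PE[2][0] → acc 12, east 12, south 6
  cycle 3: PE[2][1] → acc 56, east 56, south 8
  cycle 4: PE[1][1] → acc 50, east 50, south 2
  cycle 4: PE[2][0] → acc 8, east 8, south 4
  cycle 4: PE[2][1] → acc 42, east 42, south 5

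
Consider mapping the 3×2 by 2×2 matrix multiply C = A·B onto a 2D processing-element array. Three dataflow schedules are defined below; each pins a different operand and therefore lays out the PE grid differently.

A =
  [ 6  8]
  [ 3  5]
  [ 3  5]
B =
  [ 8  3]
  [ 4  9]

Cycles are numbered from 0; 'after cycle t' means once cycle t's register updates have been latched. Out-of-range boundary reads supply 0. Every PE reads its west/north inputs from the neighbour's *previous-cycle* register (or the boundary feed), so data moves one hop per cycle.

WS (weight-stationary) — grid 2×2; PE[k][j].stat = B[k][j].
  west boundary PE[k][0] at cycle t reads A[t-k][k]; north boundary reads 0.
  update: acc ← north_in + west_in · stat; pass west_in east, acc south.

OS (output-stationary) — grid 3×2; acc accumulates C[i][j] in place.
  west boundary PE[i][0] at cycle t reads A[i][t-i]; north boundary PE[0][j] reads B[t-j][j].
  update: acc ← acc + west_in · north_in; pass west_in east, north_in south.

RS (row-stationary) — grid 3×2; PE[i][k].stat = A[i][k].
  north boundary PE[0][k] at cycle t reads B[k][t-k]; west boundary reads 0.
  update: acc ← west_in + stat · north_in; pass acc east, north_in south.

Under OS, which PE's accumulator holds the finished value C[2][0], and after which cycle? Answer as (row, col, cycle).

(row, col, cycle) = (2, 0, 3)

Under OS, C[2][0] lands at PE[2][0]:
  [0] (2,0) acc=0 (h:0 v:0)
  [1] (2,0) acc=0 (h:0 v:0)
  [2] (2,0) acc=24 (h:3 v:8)
  [3] (2,0) acc=44 (h:5 v:4)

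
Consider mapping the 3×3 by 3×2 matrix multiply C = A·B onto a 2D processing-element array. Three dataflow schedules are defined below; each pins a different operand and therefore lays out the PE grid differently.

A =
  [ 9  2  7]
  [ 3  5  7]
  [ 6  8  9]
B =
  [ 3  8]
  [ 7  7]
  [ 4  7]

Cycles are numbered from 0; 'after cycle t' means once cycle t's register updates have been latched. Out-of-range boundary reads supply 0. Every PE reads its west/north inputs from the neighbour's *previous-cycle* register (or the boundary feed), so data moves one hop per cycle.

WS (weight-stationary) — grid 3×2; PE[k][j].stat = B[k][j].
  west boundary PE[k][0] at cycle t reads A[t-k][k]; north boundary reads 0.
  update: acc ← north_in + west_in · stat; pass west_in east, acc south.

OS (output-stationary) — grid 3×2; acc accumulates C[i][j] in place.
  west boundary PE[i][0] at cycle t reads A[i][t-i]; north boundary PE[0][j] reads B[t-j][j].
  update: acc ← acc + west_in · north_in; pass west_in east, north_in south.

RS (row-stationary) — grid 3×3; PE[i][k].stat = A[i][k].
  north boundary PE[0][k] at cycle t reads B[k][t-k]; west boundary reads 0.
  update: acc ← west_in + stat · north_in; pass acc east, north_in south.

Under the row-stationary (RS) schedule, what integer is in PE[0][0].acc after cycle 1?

Tracing RS — 3×3 array, target PE[0][0]:
  step 0 · PE0,0: acc=27; fwd→27 fwd↓3
  step 1 · PE0,0: acc=72; fwd→72 fwd↓8

PE[0][0].acc = 72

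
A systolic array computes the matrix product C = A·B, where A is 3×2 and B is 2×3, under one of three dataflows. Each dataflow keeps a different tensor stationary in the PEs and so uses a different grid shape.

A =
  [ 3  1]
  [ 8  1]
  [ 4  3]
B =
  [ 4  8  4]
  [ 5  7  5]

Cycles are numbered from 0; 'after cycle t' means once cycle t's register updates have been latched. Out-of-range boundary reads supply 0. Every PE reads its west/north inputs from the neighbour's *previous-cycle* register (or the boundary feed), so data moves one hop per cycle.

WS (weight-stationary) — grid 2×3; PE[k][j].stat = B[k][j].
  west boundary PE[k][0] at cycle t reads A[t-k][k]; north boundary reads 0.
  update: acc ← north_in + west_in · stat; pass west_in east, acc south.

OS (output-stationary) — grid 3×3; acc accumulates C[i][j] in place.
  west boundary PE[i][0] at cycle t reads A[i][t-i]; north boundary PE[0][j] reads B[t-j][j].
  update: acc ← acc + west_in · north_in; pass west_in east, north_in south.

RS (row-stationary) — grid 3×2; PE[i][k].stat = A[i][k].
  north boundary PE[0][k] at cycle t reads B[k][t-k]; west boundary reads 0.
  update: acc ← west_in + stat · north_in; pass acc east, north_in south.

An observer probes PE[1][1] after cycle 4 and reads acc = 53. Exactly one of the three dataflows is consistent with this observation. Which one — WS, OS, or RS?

dataflow = WS

Under WS (2×3), PE[1][1]:
  [0] (1,1) acc=0 (h:0 v:0)
  [1] (1,1) acc=0 (h:0 v:0)
  [2] (1,1) acc=31 (h:1 v:31)
  [3] (1,1) acc=71 (h:1 v:71)
  [4] (1,1) acc=53 (h:3 v:53)
Under OS (3×3), PE[1][1]:
  [0] (1,1) acc=0 (h:0 v:0)
  [1] (1,1) acc=0 (h:0 v:0)
  [2] (1,1) acc=64 (h:8 v:8)
  [3] (1,1) acc=71 (h:1 v:7)
  [4] (1,1) acc=71 (h:0 v:0)
Under RS (3×2), PE[1][1]:
  [0] (1,1) acc=0 (h:0 v:0)
  [1] (1,1) acc=0 (h:0 v:0)
  [2] (1,1) acc=37 (h:37 v:5)
  [3] (1,1) acc=71 (h:71 v:7)
  [4] (1,1) acc=37 (h:37 v:5)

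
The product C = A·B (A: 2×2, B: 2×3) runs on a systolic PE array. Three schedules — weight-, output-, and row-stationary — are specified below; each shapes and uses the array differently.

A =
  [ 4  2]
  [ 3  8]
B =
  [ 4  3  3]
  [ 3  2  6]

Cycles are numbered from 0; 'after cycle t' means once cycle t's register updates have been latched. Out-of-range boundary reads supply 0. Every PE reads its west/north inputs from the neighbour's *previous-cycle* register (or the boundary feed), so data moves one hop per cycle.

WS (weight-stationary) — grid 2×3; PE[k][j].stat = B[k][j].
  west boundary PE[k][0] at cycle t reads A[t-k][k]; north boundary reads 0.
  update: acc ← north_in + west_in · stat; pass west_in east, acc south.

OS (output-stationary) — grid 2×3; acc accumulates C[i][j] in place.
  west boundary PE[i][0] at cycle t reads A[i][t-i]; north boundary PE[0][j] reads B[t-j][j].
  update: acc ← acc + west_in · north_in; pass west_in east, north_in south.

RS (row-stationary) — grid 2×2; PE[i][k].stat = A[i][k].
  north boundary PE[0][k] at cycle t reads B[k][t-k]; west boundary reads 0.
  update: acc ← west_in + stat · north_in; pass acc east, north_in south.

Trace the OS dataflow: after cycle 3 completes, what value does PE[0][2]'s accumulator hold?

OS 2×3: PE[0][2] cycle-by-cycle (with neighbour feeds):
  cycle 0: PE[0][1] → acc 0, east 0, south 0
  cycle 0: PE[0][2] → acc 0, east 0, south 0
  cycle 1: PE[0][1] → acc 12, east 4, south 3
  cycle 1: PE[0][2] → acc 0, east 0, south 0
  cycle 2: PE[0][1] → acc 16, east 2, south 2
  cycle 2: PE[0][2] → acc 12, east 4, south 3
  cycle 3: PE[0][1] → acc 16, east 0, south 0
  cycle 3: PE[0][2] → acc 24, east 2, south 6

PE[0][2].acc = 24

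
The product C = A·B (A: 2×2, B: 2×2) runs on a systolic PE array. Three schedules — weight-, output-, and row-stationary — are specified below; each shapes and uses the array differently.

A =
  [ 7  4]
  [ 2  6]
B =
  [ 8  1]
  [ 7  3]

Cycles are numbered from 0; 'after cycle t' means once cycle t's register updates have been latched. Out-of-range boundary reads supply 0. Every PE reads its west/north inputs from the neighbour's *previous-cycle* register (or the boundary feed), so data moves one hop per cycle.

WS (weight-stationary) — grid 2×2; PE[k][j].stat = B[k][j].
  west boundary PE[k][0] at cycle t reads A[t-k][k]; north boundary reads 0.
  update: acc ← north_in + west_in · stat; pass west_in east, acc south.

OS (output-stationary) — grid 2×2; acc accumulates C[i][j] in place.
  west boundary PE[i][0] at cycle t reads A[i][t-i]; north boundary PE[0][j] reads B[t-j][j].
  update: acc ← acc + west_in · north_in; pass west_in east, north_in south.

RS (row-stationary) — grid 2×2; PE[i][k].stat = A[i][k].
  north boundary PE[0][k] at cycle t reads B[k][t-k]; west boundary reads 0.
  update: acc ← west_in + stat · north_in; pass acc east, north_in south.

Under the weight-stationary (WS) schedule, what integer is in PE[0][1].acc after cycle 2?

PE[0][1].acc = 2

WS 2×2: PE[0][1] cycle-by-cycle (with neighbour feeds):
  t=0 PE[0][0]: acc=56 h=7 v=56
  t=0 PE[0][1]: acc=0 h=0 v=0
  t=1 PE[0][0]: acc=16 h=2 v=16
  t=1 PE[0][1]: acc=7 h=7 v=7
  t=2 PE[0][0]: acc=0 h=0 v=0
  t=2 PE[0][1]: acc=2 h=2 v=2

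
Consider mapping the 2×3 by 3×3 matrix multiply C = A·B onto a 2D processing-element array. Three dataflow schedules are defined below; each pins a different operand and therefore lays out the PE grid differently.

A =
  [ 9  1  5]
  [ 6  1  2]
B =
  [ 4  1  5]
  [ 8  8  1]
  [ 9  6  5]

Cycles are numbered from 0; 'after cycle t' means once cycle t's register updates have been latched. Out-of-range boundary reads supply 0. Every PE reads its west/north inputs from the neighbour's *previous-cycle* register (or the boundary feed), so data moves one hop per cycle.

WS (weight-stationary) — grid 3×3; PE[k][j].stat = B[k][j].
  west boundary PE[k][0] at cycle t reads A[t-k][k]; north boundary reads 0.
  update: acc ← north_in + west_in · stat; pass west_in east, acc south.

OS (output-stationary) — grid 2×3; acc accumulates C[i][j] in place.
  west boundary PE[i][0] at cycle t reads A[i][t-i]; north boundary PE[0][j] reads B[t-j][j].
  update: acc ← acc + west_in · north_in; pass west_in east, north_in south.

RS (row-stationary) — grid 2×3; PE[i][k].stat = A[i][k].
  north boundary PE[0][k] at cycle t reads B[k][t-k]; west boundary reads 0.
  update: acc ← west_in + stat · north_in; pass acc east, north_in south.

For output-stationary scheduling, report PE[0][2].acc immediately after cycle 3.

Tracing OS — 2×3 array, target PE[0][2]:
  c0 r0c1: 0 / 0 / 0
  c0 r0c2: 0 / 0 / 0
  c1 r0c1: 9 / 9 / 1
  c1 r0c2: 0 / 0 / 0
  c2 r0c1: 17 / 1 / 8
  c2 r0c2: 45 / 9 / 5
  c3 r0c1: 47 / 5 / 6
  c3 r0c2: 46 / 1 / 1

PE[0][2].acc = 46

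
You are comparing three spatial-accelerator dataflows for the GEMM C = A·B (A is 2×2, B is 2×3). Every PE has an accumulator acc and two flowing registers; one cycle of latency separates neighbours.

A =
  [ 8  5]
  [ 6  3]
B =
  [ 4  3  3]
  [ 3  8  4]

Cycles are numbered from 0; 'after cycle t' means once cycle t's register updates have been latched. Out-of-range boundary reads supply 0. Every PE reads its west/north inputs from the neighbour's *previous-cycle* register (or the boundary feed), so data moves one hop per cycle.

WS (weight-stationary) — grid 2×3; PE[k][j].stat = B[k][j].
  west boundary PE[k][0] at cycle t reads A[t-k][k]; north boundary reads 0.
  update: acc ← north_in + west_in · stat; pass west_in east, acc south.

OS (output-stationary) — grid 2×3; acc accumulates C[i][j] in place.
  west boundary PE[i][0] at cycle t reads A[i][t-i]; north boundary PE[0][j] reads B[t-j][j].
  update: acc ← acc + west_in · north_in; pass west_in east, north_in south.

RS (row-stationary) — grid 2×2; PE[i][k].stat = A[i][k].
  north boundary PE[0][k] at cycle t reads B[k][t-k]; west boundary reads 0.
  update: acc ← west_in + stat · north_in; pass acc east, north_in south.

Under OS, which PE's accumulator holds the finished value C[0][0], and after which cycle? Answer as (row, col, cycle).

(row, col, cycle) = (0, 0, 1)

OS — PE[0][0] is where C[0][0] collects:
  [0] (0,0) acc=32 (h:8 v:4)
  [1] (0,0) acc=47 (h:5 v:3)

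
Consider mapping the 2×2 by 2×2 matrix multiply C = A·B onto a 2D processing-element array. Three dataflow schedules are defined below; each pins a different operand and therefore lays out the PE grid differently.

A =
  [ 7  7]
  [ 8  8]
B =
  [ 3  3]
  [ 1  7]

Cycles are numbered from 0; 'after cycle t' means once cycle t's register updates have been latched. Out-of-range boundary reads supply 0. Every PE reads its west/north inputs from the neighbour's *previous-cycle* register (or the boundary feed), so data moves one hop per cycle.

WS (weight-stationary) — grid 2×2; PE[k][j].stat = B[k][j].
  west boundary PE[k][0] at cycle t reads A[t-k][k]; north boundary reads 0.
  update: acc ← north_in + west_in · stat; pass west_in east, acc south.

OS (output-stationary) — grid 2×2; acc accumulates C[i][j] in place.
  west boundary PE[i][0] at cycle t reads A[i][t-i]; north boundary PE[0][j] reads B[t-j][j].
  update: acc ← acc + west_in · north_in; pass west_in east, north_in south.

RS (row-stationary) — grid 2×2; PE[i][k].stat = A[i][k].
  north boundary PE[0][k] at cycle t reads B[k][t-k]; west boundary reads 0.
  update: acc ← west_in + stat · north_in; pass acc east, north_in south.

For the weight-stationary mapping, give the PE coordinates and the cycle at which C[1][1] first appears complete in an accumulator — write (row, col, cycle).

(row, col, cycle) = (1, 1, 3)

Under WS, C[1][1] lands at PE[1][1]:
  0: (1,1).acc=0  regs=<0,0>
  1: (1,1).acc=0  regs=<0,0>
  2: (1,1).acc=70  regs=<7,70>
  3: (1,1).acc=80  regs=<8,80>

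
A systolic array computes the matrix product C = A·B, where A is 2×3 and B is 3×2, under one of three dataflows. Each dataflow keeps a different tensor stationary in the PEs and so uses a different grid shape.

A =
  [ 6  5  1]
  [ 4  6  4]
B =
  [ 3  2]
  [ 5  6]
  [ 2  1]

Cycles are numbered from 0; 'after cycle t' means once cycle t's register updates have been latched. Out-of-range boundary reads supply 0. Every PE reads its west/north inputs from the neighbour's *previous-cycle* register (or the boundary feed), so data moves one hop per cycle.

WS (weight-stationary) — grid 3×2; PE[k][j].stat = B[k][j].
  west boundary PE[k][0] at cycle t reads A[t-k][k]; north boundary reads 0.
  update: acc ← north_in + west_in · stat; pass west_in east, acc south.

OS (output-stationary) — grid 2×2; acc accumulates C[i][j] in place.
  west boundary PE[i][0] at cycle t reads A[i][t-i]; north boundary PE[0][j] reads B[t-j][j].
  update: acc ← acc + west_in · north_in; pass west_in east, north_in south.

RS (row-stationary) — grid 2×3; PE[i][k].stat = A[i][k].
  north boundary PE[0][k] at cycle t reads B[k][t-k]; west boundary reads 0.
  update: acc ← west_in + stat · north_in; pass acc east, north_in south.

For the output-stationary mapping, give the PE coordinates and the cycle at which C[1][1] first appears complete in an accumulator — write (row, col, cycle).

OS: C[1][1] accumulates in PE[1][1]:
  0: (1,1).acc=0  regs=<0,0>
  1: (1,1).acc=0  regs=<0,0>
  2: (1,1).acc=8  regs=<4,2>
  3: (1,1).acc=44  regs=<6,6>
  4: (1,1).acc=48  regs=<4,1>

(row, col, cycle) = (1, 1, 4)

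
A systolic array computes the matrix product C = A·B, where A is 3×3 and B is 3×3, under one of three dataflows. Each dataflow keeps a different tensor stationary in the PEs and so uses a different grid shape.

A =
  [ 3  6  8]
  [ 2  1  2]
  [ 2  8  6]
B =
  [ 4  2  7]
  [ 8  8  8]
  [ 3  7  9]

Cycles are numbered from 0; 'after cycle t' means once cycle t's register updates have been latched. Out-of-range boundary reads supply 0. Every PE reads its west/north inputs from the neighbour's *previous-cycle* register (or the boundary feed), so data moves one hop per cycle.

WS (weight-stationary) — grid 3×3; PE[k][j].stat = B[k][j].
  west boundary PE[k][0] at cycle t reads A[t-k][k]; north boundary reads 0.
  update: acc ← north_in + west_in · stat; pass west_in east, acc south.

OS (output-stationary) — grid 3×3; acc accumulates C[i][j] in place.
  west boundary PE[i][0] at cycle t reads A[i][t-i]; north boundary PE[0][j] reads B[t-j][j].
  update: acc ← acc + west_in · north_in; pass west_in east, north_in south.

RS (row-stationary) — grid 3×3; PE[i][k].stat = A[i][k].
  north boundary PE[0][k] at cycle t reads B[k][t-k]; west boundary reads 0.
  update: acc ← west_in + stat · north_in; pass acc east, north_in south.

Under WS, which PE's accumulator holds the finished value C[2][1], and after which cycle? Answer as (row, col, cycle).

Under WS, C[2][1] lands at PE[2][1]:
  [0] (2,1) acc=0 (h:0 v:0)
  [1] (2,1) acc=0 (h:0 v:0)
  [2] (2,1) acc=0 (h:0 v:0)
  [3] (2,1) acc=110 (h:8 v:110)
  [4] (2,1) acc=26 (h:2 v:26)
  [5] (2,1) acc=110 (h:6 v:110)

(row, col, cycle) = (2, 1, 5)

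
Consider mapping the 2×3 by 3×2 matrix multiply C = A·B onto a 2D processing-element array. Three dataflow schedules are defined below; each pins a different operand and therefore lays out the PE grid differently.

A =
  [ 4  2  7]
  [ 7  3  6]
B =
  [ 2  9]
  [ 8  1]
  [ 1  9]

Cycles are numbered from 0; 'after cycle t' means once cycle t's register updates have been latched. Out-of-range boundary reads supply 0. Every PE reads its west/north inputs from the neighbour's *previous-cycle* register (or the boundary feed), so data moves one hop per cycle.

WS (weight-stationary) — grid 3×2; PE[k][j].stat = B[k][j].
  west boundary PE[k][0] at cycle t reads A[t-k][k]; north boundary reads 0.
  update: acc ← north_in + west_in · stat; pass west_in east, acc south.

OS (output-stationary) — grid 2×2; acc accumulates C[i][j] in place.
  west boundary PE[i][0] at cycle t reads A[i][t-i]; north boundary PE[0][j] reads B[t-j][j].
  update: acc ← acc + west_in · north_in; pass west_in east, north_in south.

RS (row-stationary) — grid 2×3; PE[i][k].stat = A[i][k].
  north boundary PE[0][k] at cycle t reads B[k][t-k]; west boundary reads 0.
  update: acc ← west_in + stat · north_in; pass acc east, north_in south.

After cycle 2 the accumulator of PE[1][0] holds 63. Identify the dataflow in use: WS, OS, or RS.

WS (3×2 grid), PE[1][0]:
  @0  [1,0]  acc 0  |  →0  ↓0
  @1  [1,0]  acc 24  |  →2  ↓24
  @2  [1,0]  acc 38  |  →3  ↓38
OS (2×2 grid), PE[1][0]:
  @0  [1,0]  acc 0  |  →0  ↓0
  @1  [1,0]  acc 14  |  →7  ↓2
  @2  [1,0]  acc 38  |  →3  ↓8
RS (2×3 grid), PE[1][0]:
  @0  [1,0]  acc 0  |  →0  ↓0
  @1  [1,0]  acc 14  |  →14  ↓2
  @2  [1,0]  acc 63  |  →63  ↓9

dataflow = RS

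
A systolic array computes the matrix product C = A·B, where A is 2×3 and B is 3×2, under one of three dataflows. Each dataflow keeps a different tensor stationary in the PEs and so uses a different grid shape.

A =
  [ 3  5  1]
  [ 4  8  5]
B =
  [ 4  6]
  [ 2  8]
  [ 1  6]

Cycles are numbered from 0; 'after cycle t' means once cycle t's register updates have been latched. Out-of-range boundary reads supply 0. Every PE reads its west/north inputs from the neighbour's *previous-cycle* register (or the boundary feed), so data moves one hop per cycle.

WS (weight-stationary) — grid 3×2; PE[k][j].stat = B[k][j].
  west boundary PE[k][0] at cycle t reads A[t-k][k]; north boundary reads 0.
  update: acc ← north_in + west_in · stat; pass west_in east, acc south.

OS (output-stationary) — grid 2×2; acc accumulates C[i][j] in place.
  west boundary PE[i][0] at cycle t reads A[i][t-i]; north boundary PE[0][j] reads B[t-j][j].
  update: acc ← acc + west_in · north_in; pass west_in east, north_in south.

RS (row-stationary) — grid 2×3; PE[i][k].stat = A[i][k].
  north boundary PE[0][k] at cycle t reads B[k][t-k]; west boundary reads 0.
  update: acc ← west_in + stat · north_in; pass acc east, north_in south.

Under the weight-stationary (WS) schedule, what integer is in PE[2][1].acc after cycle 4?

PE[2][1].acc = 118

Tracing WS — 3×2 array, target PE[2][1]:
  t=0 PE[1][1]: acc=0 h=0 v=0
  t=0 PE[2][0]: acc=0 h=0 v=0
  t=0 PE[2][1]: acc=0 h=0 v=0
  t=1 PE[1][1]: acc=0 h=0 v=0
  t=1 PE[2][0]: acc=0 h=0 v=0
  t=1 PE[2][1]: acc=0 h=0 v=0
  t=2 PE[1][1]: acc=58 h=5 v=58
  t=2 PE[2][0]: acc=23 h=1 v=23
  t=2 PE[2][1]: acc=0 h=0 v=0
  t=3 PE[1][1]: acc=88 h=8 v=88
  t=3 PE[2][0]: acc=37 h=5 v=37
  t=3 PE[2][1]: acc=64 h=1 v=64
  t=4 PE[1][1]: acc=0 h=0 v=0
  t=4 PE[2][0]: acc=0 h=0 v=0
  t=4 PE[2][1]: acc=118 h=5 v=118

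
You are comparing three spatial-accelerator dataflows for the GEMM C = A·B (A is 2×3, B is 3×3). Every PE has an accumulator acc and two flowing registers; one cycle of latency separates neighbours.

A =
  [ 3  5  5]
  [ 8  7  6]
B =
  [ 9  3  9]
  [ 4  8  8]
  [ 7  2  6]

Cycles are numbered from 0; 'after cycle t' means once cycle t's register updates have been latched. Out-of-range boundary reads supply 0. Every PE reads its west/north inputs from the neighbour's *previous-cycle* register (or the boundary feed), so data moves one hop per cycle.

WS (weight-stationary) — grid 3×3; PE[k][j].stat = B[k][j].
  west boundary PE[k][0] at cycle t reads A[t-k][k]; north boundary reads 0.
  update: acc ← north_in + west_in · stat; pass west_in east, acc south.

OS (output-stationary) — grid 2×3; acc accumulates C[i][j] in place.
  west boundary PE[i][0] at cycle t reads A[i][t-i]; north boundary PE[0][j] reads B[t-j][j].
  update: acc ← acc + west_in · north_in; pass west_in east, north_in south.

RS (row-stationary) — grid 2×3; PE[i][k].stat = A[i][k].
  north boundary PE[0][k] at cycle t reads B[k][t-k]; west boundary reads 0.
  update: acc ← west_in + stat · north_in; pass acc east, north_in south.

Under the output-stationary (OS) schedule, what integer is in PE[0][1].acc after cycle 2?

OS (2×3). Following PE[0][1] plus its west/north inputs:
  c0 r0c0: 27 / 3 / 9
  c0 r0c1: 0 / 0 / 0
  c1 r0c0: 47 / 5 / 4
  c1 r0c1: 9 / 3 / 3
  c2 r0c0: 82 / 5 / 7
  c2 r0c1: 49 / 5 / 8

PE[0][1].acc = 49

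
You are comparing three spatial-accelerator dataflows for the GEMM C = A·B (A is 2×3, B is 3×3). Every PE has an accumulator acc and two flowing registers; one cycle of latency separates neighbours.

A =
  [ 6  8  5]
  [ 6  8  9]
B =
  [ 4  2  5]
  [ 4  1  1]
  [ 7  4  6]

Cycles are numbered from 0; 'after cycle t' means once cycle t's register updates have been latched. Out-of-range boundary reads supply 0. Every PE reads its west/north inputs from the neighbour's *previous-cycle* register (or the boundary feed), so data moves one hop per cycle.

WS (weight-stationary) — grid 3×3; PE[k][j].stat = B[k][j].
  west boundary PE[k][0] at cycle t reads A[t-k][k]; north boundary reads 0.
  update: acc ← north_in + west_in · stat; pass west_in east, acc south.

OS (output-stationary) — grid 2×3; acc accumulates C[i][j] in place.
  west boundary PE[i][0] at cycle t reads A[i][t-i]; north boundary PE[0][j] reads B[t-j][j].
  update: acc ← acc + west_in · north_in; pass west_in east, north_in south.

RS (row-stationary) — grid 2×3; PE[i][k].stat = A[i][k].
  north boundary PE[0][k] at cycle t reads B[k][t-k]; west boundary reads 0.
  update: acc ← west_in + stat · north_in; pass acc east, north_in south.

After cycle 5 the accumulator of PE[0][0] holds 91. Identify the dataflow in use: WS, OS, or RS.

dataflow = OS

Under WS (3×3), PE[0][0]:
  0: (0,0).acc=24  regs=<6,24>
  1: (0,0).acc=24  regs=<6,24>
  2: (0,0).acc=0  regs=<0,0>
  3: (0,0).acc=0  regs=<0,0>
  4: (0,0).acc=0  regs=<0,0>
  5: (0,0).acc=0  regs=<0,0>
Under OS (2×3), PE[0][0]:
  0: (0,0).acc=24  regs=<6,4>
  1: (0,0).acc=56  regs=<8,4>
  2: (0,0).acc=91  regs=<5,7>
  3: (0,0).acc=91  regs=<0,0>
  4: (0,0).acc=91  regs=<0,0>
  5: (0,0).acc=91  regs=<0,0>
Under RS (2×3), PE[0][0]:
  0: (0,0).acc=24  regs=<24,4>
  1: (0,0).acc=12  regs=<12,2>
  2: (0,0).acc=30  regs=<30,5>
  3: (0,0).acc=0  regs=<0,0>
  4: (0,0).acc=0  regs=<0,0>
  5: (0,0).acc=0  regs=<0,0>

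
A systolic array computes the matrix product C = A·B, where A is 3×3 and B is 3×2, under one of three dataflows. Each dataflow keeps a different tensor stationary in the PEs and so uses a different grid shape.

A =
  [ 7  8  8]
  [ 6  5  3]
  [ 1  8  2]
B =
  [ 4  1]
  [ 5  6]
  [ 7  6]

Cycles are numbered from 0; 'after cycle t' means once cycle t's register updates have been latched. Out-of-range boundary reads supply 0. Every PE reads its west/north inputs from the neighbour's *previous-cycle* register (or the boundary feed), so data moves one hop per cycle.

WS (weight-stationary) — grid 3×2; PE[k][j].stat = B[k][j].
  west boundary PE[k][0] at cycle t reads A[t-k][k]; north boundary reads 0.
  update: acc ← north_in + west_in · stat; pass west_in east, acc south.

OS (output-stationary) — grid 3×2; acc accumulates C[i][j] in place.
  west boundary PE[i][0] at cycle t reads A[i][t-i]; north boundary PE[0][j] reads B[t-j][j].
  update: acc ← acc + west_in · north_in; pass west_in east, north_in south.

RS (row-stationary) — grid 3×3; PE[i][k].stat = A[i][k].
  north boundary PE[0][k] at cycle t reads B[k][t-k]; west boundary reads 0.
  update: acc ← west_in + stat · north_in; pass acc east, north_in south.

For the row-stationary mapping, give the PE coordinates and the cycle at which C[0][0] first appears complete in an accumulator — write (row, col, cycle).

RS: C[0][0] accumulates in PE[0][2]:
  0: (0,2).acc=0  regs=<0,0>
  1: (0,2).acc=0  regs=<0,0>
  2: (0,2).acc=124  regs=<124,7>

(row, col, cycle) = (0, 2, 2)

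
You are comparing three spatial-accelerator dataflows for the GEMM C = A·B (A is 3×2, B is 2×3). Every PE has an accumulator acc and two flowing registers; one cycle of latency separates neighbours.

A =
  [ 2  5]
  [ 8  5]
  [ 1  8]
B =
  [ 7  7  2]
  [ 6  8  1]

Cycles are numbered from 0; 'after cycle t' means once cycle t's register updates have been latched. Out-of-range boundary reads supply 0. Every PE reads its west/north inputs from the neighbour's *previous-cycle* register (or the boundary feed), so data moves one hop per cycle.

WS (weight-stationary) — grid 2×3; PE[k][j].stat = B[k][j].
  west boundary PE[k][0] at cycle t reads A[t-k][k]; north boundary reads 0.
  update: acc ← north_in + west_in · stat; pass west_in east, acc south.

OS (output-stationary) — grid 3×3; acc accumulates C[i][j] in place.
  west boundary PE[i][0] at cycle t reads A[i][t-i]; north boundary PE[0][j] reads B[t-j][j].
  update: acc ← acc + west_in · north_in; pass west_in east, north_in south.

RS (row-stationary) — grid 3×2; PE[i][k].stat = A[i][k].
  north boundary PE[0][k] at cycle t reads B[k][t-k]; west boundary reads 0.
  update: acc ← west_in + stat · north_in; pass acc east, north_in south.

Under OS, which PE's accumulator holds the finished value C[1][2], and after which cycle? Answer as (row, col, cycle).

(row, col, cycle) = (1, 2, 4)

OS — PE[1][2] is where C[1][2] collects:
  step 0 · PE1,2: acc=0; fwd→0 fwd↓0
  step 1 · PE1,2: acc=0; fwd→0 fwd↓0
  step 2 · PE1,2: acc=0; fwd→0 fwd↓0
  step 3 · PE1,2: acc=16; fwd→8 fwd↓2
  step 4 · PE1,2: acc=21; fwd→5 fwd↓1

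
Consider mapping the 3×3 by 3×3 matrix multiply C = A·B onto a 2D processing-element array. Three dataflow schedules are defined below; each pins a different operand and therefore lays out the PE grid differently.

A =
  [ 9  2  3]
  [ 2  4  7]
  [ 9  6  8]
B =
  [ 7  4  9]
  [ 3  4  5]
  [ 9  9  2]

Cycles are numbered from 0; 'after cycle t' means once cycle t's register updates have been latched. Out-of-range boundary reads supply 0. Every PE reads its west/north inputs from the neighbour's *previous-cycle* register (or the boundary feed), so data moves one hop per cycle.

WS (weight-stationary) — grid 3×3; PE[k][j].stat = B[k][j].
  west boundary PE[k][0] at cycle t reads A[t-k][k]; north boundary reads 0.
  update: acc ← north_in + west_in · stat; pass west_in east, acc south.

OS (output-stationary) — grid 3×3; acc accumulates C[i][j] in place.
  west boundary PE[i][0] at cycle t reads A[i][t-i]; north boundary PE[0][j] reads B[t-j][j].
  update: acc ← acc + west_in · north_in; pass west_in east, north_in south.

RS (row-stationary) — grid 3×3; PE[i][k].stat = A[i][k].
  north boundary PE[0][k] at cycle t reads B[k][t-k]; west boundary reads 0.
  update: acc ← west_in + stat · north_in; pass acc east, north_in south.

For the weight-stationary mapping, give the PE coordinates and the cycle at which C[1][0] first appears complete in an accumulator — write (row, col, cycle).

(row, col, cycle) = (2, 0, 3)

WS — PE[2][0] is where C[1][0] collects:
  c0 r2c0: 0 / 0 / 0
  c1 r2c0: 0 / 0 / 0
  c2 r2c0: 96 / 3 / 96
  c3 r2c0: 89 / 7 / 89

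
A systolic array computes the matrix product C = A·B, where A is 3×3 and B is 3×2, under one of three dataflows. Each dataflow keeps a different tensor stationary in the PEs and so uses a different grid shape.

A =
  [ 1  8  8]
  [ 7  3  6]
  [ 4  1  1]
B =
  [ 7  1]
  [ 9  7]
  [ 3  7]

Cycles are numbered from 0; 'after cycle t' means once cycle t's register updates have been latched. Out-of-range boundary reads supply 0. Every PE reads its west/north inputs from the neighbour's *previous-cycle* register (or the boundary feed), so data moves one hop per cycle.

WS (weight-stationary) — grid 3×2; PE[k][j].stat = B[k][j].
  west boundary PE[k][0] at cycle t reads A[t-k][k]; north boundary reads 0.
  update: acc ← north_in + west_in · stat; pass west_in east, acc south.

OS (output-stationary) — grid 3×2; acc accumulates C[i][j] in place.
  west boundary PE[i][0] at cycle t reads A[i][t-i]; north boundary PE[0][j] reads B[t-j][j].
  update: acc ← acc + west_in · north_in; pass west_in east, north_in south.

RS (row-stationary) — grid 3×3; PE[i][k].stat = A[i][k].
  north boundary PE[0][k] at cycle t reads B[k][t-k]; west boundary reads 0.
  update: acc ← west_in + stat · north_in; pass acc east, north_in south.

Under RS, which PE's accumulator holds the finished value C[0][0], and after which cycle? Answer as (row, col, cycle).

Under RS, C[0][0] lands at PE[0][2]:
  after 0 — PE[0][2] acc=0, pass-E 0, pass-S 0
  after 1 — PE[0][2] acc=0, pass-E 0, pass-S 0
  after 2 — PE[0][2] acc=103, pass-E 103, pass-S 3

(row, col, cycle) = (0, 2, 2)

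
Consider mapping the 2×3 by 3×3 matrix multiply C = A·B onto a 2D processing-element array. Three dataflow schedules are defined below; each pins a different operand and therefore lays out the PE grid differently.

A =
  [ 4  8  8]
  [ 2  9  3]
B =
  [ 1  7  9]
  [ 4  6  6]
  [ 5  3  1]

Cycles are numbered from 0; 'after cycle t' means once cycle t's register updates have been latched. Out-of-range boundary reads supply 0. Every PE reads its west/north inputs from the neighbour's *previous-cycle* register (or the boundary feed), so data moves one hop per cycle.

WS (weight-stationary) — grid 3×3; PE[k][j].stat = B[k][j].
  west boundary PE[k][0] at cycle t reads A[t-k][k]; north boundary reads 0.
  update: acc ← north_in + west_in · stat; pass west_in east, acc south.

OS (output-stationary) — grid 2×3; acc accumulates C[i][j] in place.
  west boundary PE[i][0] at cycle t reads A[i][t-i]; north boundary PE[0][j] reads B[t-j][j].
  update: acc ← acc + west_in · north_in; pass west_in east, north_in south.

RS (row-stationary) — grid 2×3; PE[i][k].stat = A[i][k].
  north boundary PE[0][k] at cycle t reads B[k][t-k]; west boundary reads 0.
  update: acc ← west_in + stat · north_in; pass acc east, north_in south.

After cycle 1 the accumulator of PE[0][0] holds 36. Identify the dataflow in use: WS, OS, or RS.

dataflow = OS

Under WS (3×3), PE[0][0]:
  after 0 — PE[0][0] acc=4, pass-E 4, pass-S 4
  after 1 — PE[0][0] acc=2, pass-E 2, pass-S 2
Under OS (2×3), PE[0][0]:
  after 0 — PE[0][0] acc=4, pass-E 4, pass-S 1
  after 1 — PE[0][0] acc=36, pass-E 8, pass-S 4
Under RS (2×3), PE[0][0]:
  after 0 — PE[0][0] acc=4, pass-E 4, pass-S 1
  after 1 — PE[0][0] acc=28, pass-E 28, pass-S 7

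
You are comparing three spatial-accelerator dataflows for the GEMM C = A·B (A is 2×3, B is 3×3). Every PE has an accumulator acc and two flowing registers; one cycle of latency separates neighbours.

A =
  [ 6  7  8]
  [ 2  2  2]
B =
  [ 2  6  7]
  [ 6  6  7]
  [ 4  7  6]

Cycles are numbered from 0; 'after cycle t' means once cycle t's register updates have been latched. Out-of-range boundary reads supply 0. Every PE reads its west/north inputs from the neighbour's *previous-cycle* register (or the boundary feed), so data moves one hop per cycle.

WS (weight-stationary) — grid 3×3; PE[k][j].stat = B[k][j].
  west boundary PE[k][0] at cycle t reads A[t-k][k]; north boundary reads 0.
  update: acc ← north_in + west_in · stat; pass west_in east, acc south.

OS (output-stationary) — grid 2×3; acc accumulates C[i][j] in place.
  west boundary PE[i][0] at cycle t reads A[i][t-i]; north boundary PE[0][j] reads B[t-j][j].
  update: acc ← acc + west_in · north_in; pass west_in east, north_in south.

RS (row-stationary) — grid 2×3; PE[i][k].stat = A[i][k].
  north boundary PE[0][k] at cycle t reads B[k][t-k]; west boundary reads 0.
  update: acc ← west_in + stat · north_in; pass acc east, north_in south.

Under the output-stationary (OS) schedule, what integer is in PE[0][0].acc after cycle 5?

PE[0][0].acc = 86

Tracing OS — 2×3 array, target PE[0][0]:
  c0 r0c0: 12 / 6 / 2
  c1 r0c0: 54 / 7 / 6
  c2 r0c0: 86 / 8 / 4
  c3 r0c0: 86 / 0 / 0
  c4 r0c0: 86 / 0 / 0
  c5 r0c0: 86 / 0 / 0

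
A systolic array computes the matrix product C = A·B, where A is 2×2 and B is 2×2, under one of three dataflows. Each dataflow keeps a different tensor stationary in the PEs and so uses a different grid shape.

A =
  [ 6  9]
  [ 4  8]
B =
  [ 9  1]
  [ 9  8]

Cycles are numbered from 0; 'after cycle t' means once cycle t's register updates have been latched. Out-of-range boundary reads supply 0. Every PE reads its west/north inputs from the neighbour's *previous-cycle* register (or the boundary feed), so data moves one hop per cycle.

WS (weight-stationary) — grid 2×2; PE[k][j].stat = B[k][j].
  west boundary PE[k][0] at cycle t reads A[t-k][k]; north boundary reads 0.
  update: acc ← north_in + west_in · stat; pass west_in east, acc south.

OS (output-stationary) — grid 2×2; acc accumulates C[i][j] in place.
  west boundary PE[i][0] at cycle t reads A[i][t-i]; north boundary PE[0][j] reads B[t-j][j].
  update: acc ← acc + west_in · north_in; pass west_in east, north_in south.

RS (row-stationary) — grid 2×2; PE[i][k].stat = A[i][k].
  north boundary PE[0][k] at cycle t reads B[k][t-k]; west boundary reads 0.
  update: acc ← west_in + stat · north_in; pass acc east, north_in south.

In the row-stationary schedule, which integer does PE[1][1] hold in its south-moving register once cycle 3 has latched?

register = 8

RS 2×2: PE[1][1] cycle-by-cycle (with neighbour feeds):
  [0] (0,1) acc=0 (h:0 v:0)
  [0] (1,0) acc=0 (h:0 v:0)
  [0] (1,1) acc=0 (h:0 v:0)
  [1] (0,1) acc=135 (h:135 v:9)
  [1] (1,0) acc=36 (h:36 v:9)
  [1] (1,1) acc=0 (h:0 v:0)
  [2] (0,1) acc=78 (h:78 v:8)
  [2] (1,0) acc=4 (h:4 v:1)
  [2] (1,1) acc=108 (h:108 v:9)
  [3] (0,1) acc=0 (h:0 v:0)
  [3] (1,0) acc=0 (h:0 v:0)
  [3] (1,1) acc=68 (h:68 v:8)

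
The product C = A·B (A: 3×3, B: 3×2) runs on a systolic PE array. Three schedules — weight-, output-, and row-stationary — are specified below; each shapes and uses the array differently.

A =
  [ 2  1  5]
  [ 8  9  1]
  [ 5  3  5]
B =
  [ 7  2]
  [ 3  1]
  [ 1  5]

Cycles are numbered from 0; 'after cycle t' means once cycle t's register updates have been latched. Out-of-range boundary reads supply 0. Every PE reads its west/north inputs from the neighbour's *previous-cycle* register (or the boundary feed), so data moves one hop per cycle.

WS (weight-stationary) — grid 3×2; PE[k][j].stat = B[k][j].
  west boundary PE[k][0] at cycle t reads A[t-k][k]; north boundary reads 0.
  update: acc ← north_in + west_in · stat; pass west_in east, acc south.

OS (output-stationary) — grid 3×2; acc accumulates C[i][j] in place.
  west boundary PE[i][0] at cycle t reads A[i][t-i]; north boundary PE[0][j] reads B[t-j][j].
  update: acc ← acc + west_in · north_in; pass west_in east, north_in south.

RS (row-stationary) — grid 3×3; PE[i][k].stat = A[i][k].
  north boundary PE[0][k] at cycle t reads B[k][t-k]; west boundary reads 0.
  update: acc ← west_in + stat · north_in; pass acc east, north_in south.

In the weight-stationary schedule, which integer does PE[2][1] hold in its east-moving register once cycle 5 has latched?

WS (3×2). Following PE[2][1] plus its west/north inputs:
  c0 r1c1: 0 / 0 / 0
  c0 r2c0: 0 / 0 / 0
  c0 r2c1: 0 / 0 / 0
  c1 r1c1: 0 / 0 / 0
  c1 r2c0: 0 / 0 / 0
  c1 r2c1: 0 / 0 / 0
  c2 r1c1: 5 / 1 / 5
  c2 r2c0: 22 / 5 / 22
  c2 r2c1: 0 / 0 / 0
  c3 r1c1: 25 / 9 / 25
  c3 r2c0: 84 / 1 / 84
  c3 r2c1: 30 / 5 / 30
  c4 r1c1: 13 / 3 / 13
  c4 r2c0: 49 / 5 / 49
  c4 r2c1: 30 / 1 / 30
  c5 r1c1: 0 / 0 / 0
  c5 r2c0: 0 / 0 / 0
  c5 r2c1: 38 / 5 / 38

register = 5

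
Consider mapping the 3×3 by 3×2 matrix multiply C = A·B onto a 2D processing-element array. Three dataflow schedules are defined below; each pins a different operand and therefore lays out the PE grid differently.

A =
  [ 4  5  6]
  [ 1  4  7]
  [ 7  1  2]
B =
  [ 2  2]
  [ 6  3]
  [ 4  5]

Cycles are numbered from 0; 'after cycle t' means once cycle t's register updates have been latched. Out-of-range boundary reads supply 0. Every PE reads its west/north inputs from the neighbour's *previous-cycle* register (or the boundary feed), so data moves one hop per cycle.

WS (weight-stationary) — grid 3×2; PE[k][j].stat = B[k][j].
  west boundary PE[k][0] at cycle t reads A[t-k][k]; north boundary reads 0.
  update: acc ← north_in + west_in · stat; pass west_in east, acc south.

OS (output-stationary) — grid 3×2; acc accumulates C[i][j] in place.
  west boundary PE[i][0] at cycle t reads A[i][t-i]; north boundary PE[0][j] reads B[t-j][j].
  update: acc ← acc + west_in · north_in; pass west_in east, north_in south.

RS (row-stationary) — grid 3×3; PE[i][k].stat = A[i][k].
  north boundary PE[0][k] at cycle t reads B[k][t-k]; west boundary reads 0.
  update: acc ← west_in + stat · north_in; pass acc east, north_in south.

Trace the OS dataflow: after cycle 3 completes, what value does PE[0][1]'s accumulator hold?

OS 3×2: PE[0][1] cycle-by-cycle (with neighbour feeds):
  t=0 PE[0][0]: acc=8 h=4 v=2
  t=0 PE[0][1]: acc=0 h=0 v=0
  t=1 PE[0][0]: acc=38 h=5 v=6
  t=1 PE[0][1]: acc=8 h=4 v=2
  t=2 PE[0][0]: acc=62 h=6 v=4
  t=2 PE[0][1]: acc=23 h=5 v=3
  t=3 PE[0][0]: acc=62 h=0 v=0
  t=3 PE[0][1]: acc=53 h=6 v=5

PE[0][1].acc = 53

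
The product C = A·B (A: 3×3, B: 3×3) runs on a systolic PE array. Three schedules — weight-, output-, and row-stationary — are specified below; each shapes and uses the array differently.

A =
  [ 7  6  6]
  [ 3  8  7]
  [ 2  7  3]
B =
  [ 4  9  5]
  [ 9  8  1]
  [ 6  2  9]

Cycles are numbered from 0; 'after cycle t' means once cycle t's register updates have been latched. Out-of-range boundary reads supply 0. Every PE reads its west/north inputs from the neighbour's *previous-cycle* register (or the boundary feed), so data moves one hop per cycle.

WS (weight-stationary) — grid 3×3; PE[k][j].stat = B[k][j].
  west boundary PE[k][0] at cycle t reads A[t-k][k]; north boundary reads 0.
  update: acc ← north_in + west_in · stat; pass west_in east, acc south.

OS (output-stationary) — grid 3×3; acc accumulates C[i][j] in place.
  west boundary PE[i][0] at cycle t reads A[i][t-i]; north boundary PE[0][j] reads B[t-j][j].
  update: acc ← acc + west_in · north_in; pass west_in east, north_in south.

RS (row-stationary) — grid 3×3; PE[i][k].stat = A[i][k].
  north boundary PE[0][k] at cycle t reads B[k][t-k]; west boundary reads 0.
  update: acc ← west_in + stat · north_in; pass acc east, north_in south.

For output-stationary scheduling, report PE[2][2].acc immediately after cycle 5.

PE[2][2].acc = 17

OS 3×3: PE[2][2] cycle-by-cycle (with neighbour feeds):
  step 0 · PE1,2: acc=0; fwd→0 fwd↓0
  step 0 · PE2,1: acc=0; fwd→0 fwd↓0
  step 0 · PE2,2: acc=0; fwd→0 fwd↓0
  step 1 · PE1,2: acc=0; fwd→0 fwd↓0
  step 1 · PE2,1: acc=0; fwd→0 fwd↓0
  step 1 · PE2,2: acc=0; fwd→0 fwd↓0
  step 2 · PE1,2: acc=0; fwd→0 fwd↓0
  step 2 · PE2,1: acc=0; fwd→0 fwd↓0
  step 2 · PE2,2: acc=0; fwd→0 fwd↓0
  step 3 · PE1,2: acc=15; fwd→3 fwd↓5
  step 3 · PE2,1: acc=18; fwd→2 fwd↓9
  step 3 · PE2,2: acc=0; fwd→0 fwd↓0
  step 4 · PE1,2: acc=23; fwd→8 fwd↓1
  step 4 · PE2,1: acc=74; fwd→7 fwd↓8
  step 4 · PE2,2: acc=10; fwd→2 fwd↓5
  step 5 · PE1,2: acc=86; fwd→7 fwd↓9
  step 5 · PE2,1: acc=80; fwd→3 fwd↓2
  step 5 · PE2,2: acc=17; fwd→7 fwd↓1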